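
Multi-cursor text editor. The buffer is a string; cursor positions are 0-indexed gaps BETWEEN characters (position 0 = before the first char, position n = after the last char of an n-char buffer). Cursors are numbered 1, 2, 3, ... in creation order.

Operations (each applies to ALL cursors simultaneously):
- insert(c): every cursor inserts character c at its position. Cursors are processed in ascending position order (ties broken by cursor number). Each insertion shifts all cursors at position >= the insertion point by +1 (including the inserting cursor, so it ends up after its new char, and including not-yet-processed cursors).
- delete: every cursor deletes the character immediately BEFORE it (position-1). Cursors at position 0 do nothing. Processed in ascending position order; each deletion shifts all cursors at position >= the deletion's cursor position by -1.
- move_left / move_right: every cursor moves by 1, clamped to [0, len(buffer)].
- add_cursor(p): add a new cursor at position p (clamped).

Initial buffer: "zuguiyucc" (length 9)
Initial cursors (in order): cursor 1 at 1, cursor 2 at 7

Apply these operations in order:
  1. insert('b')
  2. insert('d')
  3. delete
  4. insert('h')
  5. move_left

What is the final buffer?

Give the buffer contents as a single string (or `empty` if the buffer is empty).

Answer: zbhuguiyubhcc

Derivation:
After op 1 (insert('b')): buffer="zbuguiyubcc" (len 11), cursors c1@2 c2@9, authorship .1......2..
After op 2 (insert('d')): buffer="zbduguiyubdcc" (len 13), cursors c1@3 c2@11, authorship .11......22..
After op 3 (delete): buffer="zbuguiyubcc" (len 11), cursors c1@2 c2@9, authorship .1......2..
After op 4 (insert('h')): buffer="zbhuguiyubhcc" (len 13), cursors c1@3 c2@11, authorship .11......22..
After op 5 (move_left): buffer="zbhuguiyubhcc" (len 13), cursors c1@2 c2@10, authorship .11......22..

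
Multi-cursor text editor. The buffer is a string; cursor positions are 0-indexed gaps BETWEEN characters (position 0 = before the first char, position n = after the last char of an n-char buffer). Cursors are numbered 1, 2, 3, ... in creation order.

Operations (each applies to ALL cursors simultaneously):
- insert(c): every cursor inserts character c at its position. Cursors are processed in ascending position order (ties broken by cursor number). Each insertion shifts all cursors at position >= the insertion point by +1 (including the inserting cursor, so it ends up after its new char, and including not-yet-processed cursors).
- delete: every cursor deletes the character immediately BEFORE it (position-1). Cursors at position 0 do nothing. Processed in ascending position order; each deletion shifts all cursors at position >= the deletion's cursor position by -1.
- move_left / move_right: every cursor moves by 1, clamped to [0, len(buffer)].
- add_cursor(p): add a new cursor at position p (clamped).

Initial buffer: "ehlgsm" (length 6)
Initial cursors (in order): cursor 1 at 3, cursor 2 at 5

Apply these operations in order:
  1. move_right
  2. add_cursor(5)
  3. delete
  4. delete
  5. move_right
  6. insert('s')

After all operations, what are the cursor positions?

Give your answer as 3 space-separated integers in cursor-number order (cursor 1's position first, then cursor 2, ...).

Answer: 3 3 3

Derivation:
After op 1 (move_right): buffer="ehlgsm" (len 6), cursors c1@4 c2@6, authorship ......
After op 2 (add_cursor(5)): buffer="ehlgsm" (len 6), cursors c1@4 c3@5 c2@6, authorship ......
After op 3 (delete): buffer="ehl" (len 3), cursors c1@3 c2@3 c3@3, authorship ...
After op 4 (delete): buffer="" (len 0), cursors c1@0 c2@0 c3@0, authorship 
After op 5 (move_right): buffer="" (len 0), cursors c1@0 c2@0 c3@0, authorship 
After op 6 (insert('s')): buffer="sss" (len 3), cursors c1@3 c2@3 c3@3, authorship 123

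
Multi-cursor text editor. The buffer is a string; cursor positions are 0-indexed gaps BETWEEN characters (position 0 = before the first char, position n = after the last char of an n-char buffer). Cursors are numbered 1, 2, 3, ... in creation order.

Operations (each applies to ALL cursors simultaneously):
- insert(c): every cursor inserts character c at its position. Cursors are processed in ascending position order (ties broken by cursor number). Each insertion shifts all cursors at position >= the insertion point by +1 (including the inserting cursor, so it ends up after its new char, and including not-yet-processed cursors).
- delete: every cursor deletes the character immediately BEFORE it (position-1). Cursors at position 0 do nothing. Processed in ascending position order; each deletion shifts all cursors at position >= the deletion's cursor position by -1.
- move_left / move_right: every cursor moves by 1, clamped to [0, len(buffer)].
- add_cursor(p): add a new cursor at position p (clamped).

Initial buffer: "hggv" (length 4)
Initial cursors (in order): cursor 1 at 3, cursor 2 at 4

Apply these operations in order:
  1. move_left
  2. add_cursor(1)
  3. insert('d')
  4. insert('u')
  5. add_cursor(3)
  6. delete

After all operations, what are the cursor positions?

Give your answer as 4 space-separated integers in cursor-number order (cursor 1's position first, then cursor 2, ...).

After op 1 (move_left): buffer="hggv" (len 4), cursors c1@2 c2@3, authorship ....
After op 2 (add_cursor(1)): buffer="hggv" (len 4), cursors c3@1 c1@2 c2@3, authorship ....
After op 3 (insert('d')): buffer="hdgdgdv" (len 7), cursors c3@2 c1@4 c2@6, authorship .3.1.2.
After op 4 (insert('u')): buffer="hdugdugduv" (len 10), cursors c3@3 c1@6 c2@9, authorship .33.11.22.
After op 5 (add_cursor(3)): buffer="hdugdugduv" (len 10), cursors c3@3 c4@3 c1@6 c2@9, authorship .33.11.22.
After op 6 (delete): buffer="hgdgdv" (len 6), cursors c3@1 c4@1 c1@3 c2@5, authorship ..1.2.

Answer: 3 5 1 1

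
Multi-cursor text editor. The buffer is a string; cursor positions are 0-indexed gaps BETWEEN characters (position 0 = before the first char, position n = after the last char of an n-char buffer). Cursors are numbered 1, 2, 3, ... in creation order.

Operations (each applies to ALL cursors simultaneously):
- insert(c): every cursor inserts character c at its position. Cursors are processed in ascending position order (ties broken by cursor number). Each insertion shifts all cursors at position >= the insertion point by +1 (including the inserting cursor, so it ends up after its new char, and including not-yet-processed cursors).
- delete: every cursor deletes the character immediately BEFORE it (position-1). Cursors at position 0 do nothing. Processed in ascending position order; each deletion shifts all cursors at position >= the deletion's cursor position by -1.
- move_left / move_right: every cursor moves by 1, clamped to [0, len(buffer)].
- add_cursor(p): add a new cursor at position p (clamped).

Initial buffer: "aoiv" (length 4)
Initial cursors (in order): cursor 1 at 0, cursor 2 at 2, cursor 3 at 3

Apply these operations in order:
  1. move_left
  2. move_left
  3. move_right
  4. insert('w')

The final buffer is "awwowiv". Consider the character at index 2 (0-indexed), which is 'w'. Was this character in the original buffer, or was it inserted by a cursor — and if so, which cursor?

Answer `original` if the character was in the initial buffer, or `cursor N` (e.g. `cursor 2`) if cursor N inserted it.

Answer: cursor 2

Derivation:
After op 1 (move_left): buffer="aoiv" (len 4), cursors c1@0 c2@1 c3@2, authorship ....
After op 2 (move_left): buffer="aoiv" (len 4), cursors c1@0 c2@0 c3@1, authorship ....
After op 3 (move_right): buffer="aoiv" (len 4), cursors c1@1 c2@1 c3@2, authorship ....
After op 4 (insert('w')): buffer="awwowiv" (len 7), cursors c1@3 c2@3 c3@5, authorship .12.3..
Authorship (.=original, N=cursor N): . 1 2 . 3 . .
Index 2: author = 2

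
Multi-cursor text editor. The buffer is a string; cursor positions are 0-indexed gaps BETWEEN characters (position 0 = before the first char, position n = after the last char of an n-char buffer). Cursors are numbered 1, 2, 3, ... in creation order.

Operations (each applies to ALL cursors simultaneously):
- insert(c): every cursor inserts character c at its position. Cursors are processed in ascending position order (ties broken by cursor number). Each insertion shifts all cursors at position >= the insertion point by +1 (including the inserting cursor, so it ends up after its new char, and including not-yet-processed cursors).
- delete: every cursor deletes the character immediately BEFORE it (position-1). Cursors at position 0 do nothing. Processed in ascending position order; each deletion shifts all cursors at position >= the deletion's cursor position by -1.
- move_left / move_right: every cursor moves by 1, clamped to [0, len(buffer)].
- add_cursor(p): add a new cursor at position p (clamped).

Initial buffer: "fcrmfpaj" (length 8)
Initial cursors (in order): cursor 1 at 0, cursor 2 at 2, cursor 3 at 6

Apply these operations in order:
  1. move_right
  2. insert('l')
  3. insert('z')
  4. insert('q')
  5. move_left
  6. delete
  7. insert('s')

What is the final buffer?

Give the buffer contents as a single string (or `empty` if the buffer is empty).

Answer: flsqcrlsqmfpalsqj

Derivation:
After op 1 (move_right): buffer="fcrmfpaj" (len 8), cursors c1@1 c2@3 c3@7, authorship ........
After op 2 (insert('l')): buffer="flcrlmfpalj" (len 11), cursors c1@2 c2@5 c3@10, authorship .1..2....3.
After op 3 (insert('z')): buffer="flzcrlzmfpalzj" (len 14), cursors c1@3 c2@7 c3@13, authorship .11..22....33.
After op 4 (insert('q')): buffer="flzqcrlzqmfpalzqj" (len 17), cursors c1@4 c2@9 c3@16, authorship .111..222....333.
After op 5 (move_left): buffer="flzqcrlzqmfpalzqj" (len 17), cursors c1@3 c2@8 c3@15, authorship .111..222....333.
After op 6 (delete): buffer="flqcrlqmfpalqj" (len 14), cursors c1@2 c2@6 c3@12, authorship .11..22....33.
After op 7 (insert('s')): buffer="flsqcrlsqmfpalsqj" (len 17), cursors c1@3 c2@8 c3@15, authorship .111..222....333.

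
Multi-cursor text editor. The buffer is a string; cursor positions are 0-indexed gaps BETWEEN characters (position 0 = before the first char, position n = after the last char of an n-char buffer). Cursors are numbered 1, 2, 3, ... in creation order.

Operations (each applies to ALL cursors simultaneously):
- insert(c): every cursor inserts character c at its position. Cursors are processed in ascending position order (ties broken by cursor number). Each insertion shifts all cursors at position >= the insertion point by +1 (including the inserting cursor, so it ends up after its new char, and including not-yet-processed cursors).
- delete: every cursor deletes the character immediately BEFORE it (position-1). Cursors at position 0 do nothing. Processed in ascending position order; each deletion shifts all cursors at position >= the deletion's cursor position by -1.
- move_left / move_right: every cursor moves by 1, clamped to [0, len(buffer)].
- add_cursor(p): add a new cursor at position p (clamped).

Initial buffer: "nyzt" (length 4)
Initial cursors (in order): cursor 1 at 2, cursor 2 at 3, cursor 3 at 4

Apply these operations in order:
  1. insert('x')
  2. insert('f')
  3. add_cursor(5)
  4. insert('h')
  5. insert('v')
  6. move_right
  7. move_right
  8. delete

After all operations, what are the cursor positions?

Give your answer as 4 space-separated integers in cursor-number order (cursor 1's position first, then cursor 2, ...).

After op 1 (insert('x')): buffer="nyxzxtx" (len 7), cursors c1@3 c2@5 c3@7, authorship ..1.2.3
After op 2 (insert('f')): buffer="nyxfzxftxf" (len 10), cursors c1@4 c2@7 c3@10, authorship ..11.22.33
After op 3 (add_cursor(5)): buffer="nyxfzxftxf" (len 10), cursors c1@4 c4@5 c2@7 c3@10, authorship ..11.22.33
After op 4 (insert('h')): buffer="nyxfhzhxfhtxfh" (len 14), cursors c1@5 c4@7 c2@10 c3@14, authorship ..111.4222.333
After op 5 (insert('v')): buffer="nyxfhvzhvxfhvtxfhv" (len 18), cursors c1@6 c4@9 c2@13 c3@18, authorship ..1111.442222.3333
After op 6 (move_right): buffer="nyxfhvzhvxfhvtxfhv" (len 18), cursors c1@7 c4@10 c2@14 c3@18, authorship ..1111.442222.3333
After op 7 (move_right): buffer="nyxfhvzhvxfhvtxfhv" (len 18), cursors c1@8 c4@11 c2@15 c3@18, authorship ..1111.442222.3333
After op 8 (delete): buffer="nyxfhvzvxhvtfh" (len 14), cursors c1@7 c4@9 c2@12 c3@14, authorship ..1111.4222.33

Answer: 7 12 14 9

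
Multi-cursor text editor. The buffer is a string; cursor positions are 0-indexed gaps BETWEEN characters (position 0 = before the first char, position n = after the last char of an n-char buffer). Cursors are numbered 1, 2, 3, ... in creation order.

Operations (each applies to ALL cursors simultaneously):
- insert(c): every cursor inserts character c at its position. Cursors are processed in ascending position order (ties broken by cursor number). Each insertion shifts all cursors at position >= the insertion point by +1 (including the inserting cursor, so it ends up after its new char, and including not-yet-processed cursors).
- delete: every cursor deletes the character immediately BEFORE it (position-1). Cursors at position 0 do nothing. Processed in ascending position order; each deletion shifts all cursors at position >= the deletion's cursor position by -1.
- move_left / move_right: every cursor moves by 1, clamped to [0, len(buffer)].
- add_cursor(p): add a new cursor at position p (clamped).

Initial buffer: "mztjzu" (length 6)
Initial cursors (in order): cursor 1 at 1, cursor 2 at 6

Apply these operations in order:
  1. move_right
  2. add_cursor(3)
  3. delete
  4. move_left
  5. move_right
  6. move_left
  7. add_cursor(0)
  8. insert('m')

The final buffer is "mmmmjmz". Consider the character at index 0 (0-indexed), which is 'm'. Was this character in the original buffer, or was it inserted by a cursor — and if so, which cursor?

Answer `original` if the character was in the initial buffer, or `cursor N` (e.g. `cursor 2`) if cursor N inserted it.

After op 1 (move_right): buffer="mztjzu" (len 6), cursors c1@2 c2@6, authorship ......
After op 2 (add_cursor(3)): buffer="mztjzu" (len 6), cursors c1@2 c3@3 c2@6, authorship ......
After op 3 (delete): buffer="mjz" (len 3), cursors c1@1 c3@1 c2@3, authorship ...
After op 4 (move_left): buffer="mjz" (len 3), cursors c1@0 c3@0 c2@2, authorship ...
After op 5 (move_right): buffer="mjz" (len 3), cursors c1@1 c3@1 c2@3, authorship ...
After op 6 (move_left): buffer="mjz" (len 3), cursors c1@0 c3@0 c2@2, authorship ...
After op 7 (add_cursor(0)): buffer="mjz" (len 3), cursors c1@0 c3@0 c4@0 c2@2, authorship ...
After op 8 (insert('m')): buffer="mmmmjmz" (len 7), cursors c1@3 c3@3 c4@3 c2@6, authorship 134..2.
Authorship (.=original, N=cursor N): 1 3 4 . . 2 .
Index 0: author = 1

Answer: cursor 1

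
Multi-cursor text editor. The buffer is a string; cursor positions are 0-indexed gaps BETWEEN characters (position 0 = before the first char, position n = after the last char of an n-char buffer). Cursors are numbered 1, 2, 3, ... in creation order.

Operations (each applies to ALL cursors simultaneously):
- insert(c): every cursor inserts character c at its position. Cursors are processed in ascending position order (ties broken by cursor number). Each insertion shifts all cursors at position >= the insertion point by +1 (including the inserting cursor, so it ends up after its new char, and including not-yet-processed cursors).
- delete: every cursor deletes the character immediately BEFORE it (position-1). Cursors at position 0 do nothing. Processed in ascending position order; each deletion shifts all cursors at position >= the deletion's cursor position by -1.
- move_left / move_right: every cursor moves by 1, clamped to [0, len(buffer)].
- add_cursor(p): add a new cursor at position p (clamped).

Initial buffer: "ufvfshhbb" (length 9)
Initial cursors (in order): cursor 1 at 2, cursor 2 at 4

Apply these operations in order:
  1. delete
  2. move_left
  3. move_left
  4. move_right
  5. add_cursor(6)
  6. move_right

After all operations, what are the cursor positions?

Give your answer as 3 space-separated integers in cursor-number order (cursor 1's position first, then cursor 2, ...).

After op 1 (delete): buffer="uvshhbb" (len 7), cursors c1@1 c2@2, authorship .......
After op 2 (move_left): buffer="uvshhbb" (len 7), cursors c1@0 c2@1, authorship .......
After op 3 (move_left): buffer="uvshhbb" (len 7), cursors c1@0 c2@0, authorship .......
After op 4 (move_right): buffer="uvshhbb" (len 7), cursors c1@1 c2@1, authorship .......
After op 5 (add_cursor(6)): buffer="uvshhbb" (len 7), cursors c1@1 c2@1 c3@6, authorship .......
After op 6 (move_right): buffer="uvshhbb" (len 7), cursors c1@2 c2@2 c3@7, authorship .......

Answer: 2 2 7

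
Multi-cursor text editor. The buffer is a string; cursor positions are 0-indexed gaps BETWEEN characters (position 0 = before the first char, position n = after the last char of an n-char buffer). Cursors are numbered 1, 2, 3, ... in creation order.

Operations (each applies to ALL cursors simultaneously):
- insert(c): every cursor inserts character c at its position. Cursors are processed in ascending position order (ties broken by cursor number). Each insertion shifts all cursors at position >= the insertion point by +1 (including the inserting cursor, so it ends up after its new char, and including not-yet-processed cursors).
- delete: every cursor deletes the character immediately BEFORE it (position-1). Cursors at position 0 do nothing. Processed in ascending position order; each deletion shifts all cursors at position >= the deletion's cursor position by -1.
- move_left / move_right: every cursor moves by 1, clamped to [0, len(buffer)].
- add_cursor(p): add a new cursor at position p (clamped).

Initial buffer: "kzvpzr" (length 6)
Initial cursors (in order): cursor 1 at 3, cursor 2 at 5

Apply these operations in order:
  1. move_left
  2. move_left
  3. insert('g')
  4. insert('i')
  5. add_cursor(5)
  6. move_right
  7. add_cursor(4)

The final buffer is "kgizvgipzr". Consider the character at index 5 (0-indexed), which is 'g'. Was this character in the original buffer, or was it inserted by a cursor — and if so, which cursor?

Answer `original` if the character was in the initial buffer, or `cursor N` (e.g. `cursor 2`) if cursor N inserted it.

Answer: cursor 2

Derivation:
After op 1 (move_left): buffer="kzvpzr" (len 6), cursors c1@2 c2@4, authorship ......
After op 2 (move_left): buffer="kzvpzr" (len 6), cursors c1@1 c2@3, authorship ......
After op 3 (insert('g')): buffer="kgzvgpzr" (len 8), cursors c1@2 c2@5, authorship .1..2...
After op 4 (insert('i')): buffer="kgizvgipzr" (len 10), cursors c1@3 c2@7, authorship .11..22...
After op 5 (add_cursor(5)): buffer="kgizvgipzr" (len 10), cursors c1@3 c3@5 c2@7, authorship .11..22...
After op 6 (move_right): buffer="kgizvgipzr" (len 10), cursors c1@4 c3@6 c2@8, authorship .11..22...
After op 7 (add_cursor(4)): buffer="kgizvgipzr" (len 10), cursors c1@4 c4@4 c3@6 c2@8, authorship .11..22...
Authorship (.=original, N=cursor N): . 1 1 . . 2 2 . . .
Index 5: author = 2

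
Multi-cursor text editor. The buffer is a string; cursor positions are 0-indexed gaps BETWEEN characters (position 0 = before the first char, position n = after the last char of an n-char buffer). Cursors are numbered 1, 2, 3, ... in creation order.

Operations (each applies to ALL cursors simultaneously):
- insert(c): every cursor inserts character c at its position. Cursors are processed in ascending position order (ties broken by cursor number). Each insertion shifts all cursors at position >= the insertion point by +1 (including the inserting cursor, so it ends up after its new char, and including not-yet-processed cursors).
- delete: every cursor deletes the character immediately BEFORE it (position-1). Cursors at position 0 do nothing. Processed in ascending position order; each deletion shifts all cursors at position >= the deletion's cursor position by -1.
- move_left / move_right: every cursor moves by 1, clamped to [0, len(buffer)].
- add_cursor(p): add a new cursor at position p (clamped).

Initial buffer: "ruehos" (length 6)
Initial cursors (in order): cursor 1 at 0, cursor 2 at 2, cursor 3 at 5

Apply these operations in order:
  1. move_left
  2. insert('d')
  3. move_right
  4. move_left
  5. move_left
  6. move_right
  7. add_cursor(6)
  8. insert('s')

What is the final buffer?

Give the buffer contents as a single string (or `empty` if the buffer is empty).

After op 1 (move_left): buffer="ruehos" (len 6), cursors c1@0 c2@1 c3@4, authorship ......
After op 2 (insert('d')): buffer="drduehdos" (len 9), cursors c1@1 c2@3 c3@7, authorship 1.2...3..
After op 3 (move_right): buffer="drduehdos" (len 9), cursors c1@2 c2@4 c3@8, authorship 1.2...3..
After op 4 (move_left): buffer="drduehdos" (len 9), cursors c1@1 c2@3 c3@7, authorship 1.2...3..
After op 5 (move_left): buffer="drduehdos" (len 9), cursors c1@0 c2@2 c3@6, authorship 1.2...3..
After op 6 (move_right): buffer="drduehdos" (len 9), cursors c1@1 c2@3 c3@7, authorship 1.2...3..
After op 7 (add_cursor(6)): buffer="drduehdos" (len 9), cursors c1@1 c2@3 c4@6 c3@7, authorship 1.2...3..
After op 8 (insert('s')): buffer="dsrdsuehsdsos" (len 13), cursors c1@2 c2@5 c4@9 c3@11, authorship 11.22...433..

Answer: dsrdsuehsdsos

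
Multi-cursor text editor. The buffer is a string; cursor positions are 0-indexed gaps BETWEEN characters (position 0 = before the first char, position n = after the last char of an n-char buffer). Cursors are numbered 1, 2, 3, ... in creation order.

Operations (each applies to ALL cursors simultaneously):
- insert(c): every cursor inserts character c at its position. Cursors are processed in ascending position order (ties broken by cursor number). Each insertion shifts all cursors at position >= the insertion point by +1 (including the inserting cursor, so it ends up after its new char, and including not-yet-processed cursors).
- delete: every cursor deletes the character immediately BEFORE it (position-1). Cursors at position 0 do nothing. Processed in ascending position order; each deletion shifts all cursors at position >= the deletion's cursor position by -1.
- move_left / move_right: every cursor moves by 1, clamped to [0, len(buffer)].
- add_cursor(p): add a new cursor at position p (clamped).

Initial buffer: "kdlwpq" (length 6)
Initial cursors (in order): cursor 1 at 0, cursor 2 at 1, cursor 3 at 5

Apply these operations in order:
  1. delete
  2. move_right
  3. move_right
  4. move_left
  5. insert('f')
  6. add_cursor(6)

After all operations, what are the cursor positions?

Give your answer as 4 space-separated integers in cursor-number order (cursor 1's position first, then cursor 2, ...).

After op 1 (delete): buffer="dlwq" (len 4), cursors c1@0 c2@0 c3@3, authorship ....
After op 2 (move_right): buffer="dlwq" (len 4), cursors c1@1 c2@1 c3@4, authorship ....
After op 3 (move_right): buffer="dlwq" (len 4), cursors c1@2 c2@2 c3@4, authorship ....
After op 4 (move_left): buffer="dlwq" (len 4), cursors c1@1 c2@1 c3@3, authorship ....
After op 5 (insert('f')): buffer="dfflwfq" (len 7), cursors c1@3 c2@3 c3@6, authorship .12..3.
After op 6 (add_cursor(6)): buffer="dfflwfq" (len 7), cursors c1@3 c2@3 c3@6 c4@6, authorship .12..3.

Answer: 3 3 6 6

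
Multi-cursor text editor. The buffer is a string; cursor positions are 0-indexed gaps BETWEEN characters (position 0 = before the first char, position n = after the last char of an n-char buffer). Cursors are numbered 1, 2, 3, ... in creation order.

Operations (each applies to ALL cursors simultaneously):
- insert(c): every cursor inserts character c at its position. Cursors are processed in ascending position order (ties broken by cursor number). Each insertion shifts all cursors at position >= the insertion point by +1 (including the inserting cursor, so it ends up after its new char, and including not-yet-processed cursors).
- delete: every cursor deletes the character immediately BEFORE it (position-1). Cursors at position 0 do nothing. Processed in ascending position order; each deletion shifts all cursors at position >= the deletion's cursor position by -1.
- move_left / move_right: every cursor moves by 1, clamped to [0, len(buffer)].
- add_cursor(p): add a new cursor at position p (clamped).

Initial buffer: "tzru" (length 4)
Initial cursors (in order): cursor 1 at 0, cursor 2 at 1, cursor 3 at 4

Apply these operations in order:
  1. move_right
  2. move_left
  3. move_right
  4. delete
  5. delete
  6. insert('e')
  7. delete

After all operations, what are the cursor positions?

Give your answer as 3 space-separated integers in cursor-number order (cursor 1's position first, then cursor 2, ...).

Answer: 0 0 0

Derivation:
After op 1 (move_right): buffer="tzru" (len 4), cursors c1@1 c2@2 c3@4, authorship ....
After op 2 (move_left): buffer="tzru" (len 4), cursors c1@0 c2@1 c3@3, authorship ....
After op 3 (move_right): buffer="tzru" (len 4), cursors c1@1 c2@2 c3@4, authorship ....
After op 4 (delete): buffer="r" (len 1), cursors c1@0 c2@0 c3@1, authorship .
After op 5 (delete): buffer="" (len 0), cursors c1@0 c2@0 c3@0, authorship 
After op 6 (insert('e')): buffer="eee" (len 3), cursors c1@3 c2@3 c3@3, authorship 123
After op 7 (delete): buffer="" (len 0), cursors c1@0 c2@0 c3@0, authorship 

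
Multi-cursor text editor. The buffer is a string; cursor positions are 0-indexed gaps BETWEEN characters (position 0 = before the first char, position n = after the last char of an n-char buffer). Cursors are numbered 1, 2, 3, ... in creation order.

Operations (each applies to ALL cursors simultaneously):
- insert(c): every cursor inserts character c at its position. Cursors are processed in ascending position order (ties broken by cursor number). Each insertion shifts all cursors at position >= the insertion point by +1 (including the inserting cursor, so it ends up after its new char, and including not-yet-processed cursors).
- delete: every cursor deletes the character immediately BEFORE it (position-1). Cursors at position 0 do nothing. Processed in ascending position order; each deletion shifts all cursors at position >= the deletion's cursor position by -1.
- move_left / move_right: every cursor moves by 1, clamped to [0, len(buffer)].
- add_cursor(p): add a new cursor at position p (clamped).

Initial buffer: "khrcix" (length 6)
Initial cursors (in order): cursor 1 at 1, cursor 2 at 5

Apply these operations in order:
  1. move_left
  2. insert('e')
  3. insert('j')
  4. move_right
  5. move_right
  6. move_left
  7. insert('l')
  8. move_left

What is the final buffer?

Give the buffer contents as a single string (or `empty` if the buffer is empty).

Answer: ejklhrcejilx

Derivation:
After op 1 (move_left): buffer="khrcix" (len 6), cursors c1@0 c2@4, authorship ......
After op 2 (insert('e')): buffer="ekhrceix" (len 8), cursors c1@1 c2@6, authorship 1....2..
After op 3 (insert('j')): buffer="ejkhrcejix" (len 10), cursors c1@2 c2@8, authorship 11....22..
After op 4 (move_right): buffer="ejkhrcejix" (len 10), cursors c1@3 c2@9, authorship 11....22..
After op 5 (move_right): buffer="ejkhrcejix" (len 10), cursors c1@4 c2@10, authorship 11....22..
After op 6 (move_left): buffer="ejkhrcejix" (len 10), cursors c1@3 c2@9, authorship 11....22..
After op 7 (insert('l')): buffer="ejklhrcejilx" (len 12), cursors c1@4 c2@11, authorship 11.1...22.2.
After op 8 (move_left): buffer="ejklhrcejilx" (len 12), cursors c1@3 c2@10, authorship 11.1...22.2.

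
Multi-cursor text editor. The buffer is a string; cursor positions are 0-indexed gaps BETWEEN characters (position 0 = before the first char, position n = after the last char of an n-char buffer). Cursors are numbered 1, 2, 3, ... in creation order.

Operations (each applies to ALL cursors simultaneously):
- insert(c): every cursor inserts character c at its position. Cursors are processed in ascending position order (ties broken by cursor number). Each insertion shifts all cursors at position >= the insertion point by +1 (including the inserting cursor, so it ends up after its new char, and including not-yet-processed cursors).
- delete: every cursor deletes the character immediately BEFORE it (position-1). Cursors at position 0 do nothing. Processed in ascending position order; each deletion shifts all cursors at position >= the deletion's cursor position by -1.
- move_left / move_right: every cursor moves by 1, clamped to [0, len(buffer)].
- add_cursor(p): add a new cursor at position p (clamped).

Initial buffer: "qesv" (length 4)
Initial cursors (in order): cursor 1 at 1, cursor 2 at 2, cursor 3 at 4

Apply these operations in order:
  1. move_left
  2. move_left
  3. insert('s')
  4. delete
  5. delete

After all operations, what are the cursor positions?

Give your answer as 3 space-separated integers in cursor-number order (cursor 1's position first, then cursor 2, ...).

Answer: 0 0 1

Derivation:
After op 1 (move_left): buffer="qesv" (len 4), cursors c1@0 c2@1 c3@3, authorship ....
After op 2 (move_left): buffer="qesv" (len 4), cursors c1@0 c2@0 c3@2, authorship ....
After op 3 (insert('s')): buffer="ssqessv" (len 7), cursors c1@2 c2@2 c3@5, authorship 12..3..
After op 4 (delete): buffer="qesv" (len 4), cursors c1@0 c2@0 c3@2, authorship ....
After op 5 (delete): buffer="qsv" (len 3), cursors c1@0 c2@0 c3@1, authorship ...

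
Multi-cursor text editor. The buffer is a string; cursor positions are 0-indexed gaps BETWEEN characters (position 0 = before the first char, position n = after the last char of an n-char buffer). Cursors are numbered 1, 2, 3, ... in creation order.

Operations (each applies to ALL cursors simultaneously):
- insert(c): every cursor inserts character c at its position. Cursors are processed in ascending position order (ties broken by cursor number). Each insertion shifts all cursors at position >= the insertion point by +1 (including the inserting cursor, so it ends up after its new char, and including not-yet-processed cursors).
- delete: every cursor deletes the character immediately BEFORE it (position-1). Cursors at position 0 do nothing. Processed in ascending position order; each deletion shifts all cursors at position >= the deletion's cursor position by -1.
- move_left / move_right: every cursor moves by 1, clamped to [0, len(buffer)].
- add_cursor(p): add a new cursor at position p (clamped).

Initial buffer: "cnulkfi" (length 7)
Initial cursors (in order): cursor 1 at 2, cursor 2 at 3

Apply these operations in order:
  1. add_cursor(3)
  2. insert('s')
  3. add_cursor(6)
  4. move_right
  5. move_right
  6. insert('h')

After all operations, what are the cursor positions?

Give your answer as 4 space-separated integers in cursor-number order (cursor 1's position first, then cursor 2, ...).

Answer: 6 12 12 12

Derivation:
After op 1 (add_cursor(3)): buffer="cnulkfi" (len 7), cursors c1@2 c2@3 c3@3, authorship .......
After op 2 (insert('s')): buffer="cnsusslkfi" (len 10), cursors c1@3 c2@6 c3@6, authorship ..1.23....
After op 3 (add_cursor(6)): buffer="cnsusslkfi" (len 10), cursors c1@3 c2@6 c3@6 c4@6, authorship ..1.23....
After op 4 (move_right): buffer="cnsusslkfi" (len 10), cursors c1@4 c2@7 c3@7 c4@7, authorship ..1.23....
After op 5 (move_right): buffer="cnsusslkfi" (len 10), cursors c1@5 c2@8 c3@8 c4@8, authorship ..1.23....
After op 6 (insert('h')): buffer="cnsushslkhhhfi" (len 14), cursors c1@6 c2@12 c3@12 c4@12, authorship ..1.213..234..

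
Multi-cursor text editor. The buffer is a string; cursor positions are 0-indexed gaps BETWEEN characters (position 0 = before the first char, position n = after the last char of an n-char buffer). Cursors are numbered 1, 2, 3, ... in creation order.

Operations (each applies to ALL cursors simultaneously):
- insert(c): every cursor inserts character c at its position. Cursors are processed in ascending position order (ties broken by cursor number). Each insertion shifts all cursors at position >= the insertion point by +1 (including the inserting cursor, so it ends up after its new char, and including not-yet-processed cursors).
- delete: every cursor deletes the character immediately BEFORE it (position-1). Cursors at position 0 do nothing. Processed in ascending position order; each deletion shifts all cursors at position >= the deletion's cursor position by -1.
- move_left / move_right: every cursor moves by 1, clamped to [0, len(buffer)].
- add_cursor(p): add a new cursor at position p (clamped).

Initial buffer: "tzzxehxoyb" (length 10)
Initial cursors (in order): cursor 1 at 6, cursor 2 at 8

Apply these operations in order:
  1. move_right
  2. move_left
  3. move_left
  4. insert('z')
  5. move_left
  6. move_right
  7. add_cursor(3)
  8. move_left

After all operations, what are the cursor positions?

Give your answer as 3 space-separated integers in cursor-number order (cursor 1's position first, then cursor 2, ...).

Answer: 5 8 2

Derivation:
After op 1 (move_right): buffer="tzzxehxoyb" (len 10), cursors c1@7 c2@9, authorship ..........
After op 2 (move_left): buffer="tzzxehxoyb" (len 10), cursors c1@6 c2@8, authorship ..........
After op 3 (move_left): buffer="tzzxehxoyb" (len 10), cursors c1@5 c2@7, authorship ..........
After op 4 (insert('z')): buffer="tzzxezhxzoyb" (len 12), cursors c1@6 c2@9, authorship .....1..2...
After op 5 (move_left): buffer="tzzxezhxzoyb" (len 12), cursors c1@5 c2@8, authorship .....1..2...
After op 6 (move_right): buffer="tzzxezhxzoyb" (len 12), cursors c1@6 c2@9, authorship .....1..2...
After op 7 (add_cursor(3)): buffer="tzzxezhxzoyb" (len 12), cursors c3@3 c1@6 c2@9, authorship .....1..2...
After op 8 (move_left): buffer="tzzxezhxzoyb" (len 12), cursors c3@2 c1@5 c2@8, authorship .....1..2...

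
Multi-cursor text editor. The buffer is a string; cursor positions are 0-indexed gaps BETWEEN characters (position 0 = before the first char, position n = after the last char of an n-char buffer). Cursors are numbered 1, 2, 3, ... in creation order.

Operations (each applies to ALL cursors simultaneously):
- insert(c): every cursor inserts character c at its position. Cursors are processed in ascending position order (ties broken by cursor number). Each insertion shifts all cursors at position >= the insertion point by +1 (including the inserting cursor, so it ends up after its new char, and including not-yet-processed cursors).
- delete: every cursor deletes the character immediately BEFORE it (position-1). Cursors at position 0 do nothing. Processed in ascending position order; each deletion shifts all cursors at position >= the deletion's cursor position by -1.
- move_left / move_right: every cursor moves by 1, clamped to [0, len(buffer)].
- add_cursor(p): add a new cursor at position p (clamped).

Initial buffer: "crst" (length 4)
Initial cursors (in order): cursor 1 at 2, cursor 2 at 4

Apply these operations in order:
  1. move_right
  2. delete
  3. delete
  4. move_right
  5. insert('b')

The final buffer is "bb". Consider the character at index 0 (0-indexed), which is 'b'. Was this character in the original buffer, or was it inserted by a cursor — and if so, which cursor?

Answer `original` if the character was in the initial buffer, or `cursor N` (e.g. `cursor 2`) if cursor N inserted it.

Answer: cursor 1

Derivation:
After op 1 (move_right): buffer="crst" (len 4), cursors c1@3 c2@4, authorship ....
After op 2 (delete): buffer="cr" (len 2), cursors c1@2 c2@2, authorship ..
After op 3 (delete): buffer="" (len 0), cursors c1@0 c2@0, authorship 
After op 4 (move_right): buffer="" (len 0), cursors c1@0 c2@0, authorship 
After op 5 (insert('b')): buffer="bb" (len 2), cursors c1@2 c2@2, authorship 12
Authorship (.=original, N=cursor N): 1 2
Index 0: author = 1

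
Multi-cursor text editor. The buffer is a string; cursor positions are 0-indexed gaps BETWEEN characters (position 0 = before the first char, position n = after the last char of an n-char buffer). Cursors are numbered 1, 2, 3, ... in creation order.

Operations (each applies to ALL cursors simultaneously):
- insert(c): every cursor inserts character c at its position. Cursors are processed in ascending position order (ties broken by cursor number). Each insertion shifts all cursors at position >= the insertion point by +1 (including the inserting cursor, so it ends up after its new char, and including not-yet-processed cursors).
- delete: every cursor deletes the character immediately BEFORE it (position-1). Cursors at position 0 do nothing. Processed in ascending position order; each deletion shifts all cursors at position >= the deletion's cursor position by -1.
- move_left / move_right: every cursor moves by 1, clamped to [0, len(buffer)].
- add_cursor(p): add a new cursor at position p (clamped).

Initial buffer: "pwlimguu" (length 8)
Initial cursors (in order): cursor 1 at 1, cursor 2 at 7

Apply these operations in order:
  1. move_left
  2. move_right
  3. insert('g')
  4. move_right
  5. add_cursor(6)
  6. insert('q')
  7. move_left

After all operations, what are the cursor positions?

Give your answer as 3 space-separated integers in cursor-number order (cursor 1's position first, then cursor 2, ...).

Answer: 3 12 7

Derivation:
After op 1 (move_left): buffer="pwlimguu" (len 8), cursors c1@0 c2@6, authorship ........
After op 2 (move_right): buffer="pwlimguu" (len 8), cursors c1@1 c2@7, authorship ........
After op 3 (insert('g')): buffer="pgwlimgugu" (len 10), cursors c1@2 c2@9, authorship .1......2.
After op 4 (move_right): buffer="pgwlimgugu" (len 10), cursors c1@3 c2@10, authorship .1......2.
After op 5 (add_cursor(6)): buffer="pgwlimgugu" (len 10), cursors c1@3 c3@6 c2@10, authorship .1......2.
After op 6 (insert('q')): buffer="pgwqlimqguguq" (len 13), cursors c1@4 c3@8 c2@13, authorship .1.1...3..2.2
After op 7 (move_left): buffer="pgwqlimqguguq" (len 13), cursors c1@3 c3@7 c2@12, authorship .1.1...3..2.2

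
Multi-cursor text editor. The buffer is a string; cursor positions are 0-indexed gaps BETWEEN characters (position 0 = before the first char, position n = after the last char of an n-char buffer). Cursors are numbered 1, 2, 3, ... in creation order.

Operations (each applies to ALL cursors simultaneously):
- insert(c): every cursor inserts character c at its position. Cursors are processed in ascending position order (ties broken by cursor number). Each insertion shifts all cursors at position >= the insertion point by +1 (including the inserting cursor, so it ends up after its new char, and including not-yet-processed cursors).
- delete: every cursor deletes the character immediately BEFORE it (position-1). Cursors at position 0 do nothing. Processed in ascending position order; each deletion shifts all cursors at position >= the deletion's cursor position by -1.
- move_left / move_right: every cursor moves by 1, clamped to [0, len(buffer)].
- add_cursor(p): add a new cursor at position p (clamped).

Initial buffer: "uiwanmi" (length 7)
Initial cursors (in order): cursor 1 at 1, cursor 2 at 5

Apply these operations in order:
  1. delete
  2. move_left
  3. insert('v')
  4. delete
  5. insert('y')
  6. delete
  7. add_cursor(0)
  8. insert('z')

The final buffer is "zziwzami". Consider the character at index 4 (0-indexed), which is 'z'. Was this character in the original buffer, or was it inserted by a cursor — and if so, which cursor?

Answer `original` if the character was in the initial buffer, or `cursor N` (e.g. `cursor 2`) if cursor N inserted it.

Answer: cursor 2

Derivation:
After op 1 (delete): buffer="iwami" (len 5), cursors c1@0 c2@3, authorship .....
After op 2 (move_left): buffer="iwami" (len 5), cursors c1@0 c2@2, authorship .....
After op 3 (insert('v')): buffer="viwvami" (len 7), cursors c1@1 c2@4, authorship 1..2...
After op 4 (delete): buffer="iwami" (len 5), cursors c1@0 c2@2, authorship .....
After op 5 (insert('y')): buffer="yiwyami" (len 7), cursors c1@1 c2@4, authorship 1..2...
After op 6 (delete): buffer="iwami" (len 5), cursors c1@0 c2@2, authorship .....
After op 7 (add_cursor(0)): buffer="iwami" (len 5), cursors c1@0 c3@0 c2@2, authorship .....
After op 8 (insert('z')): buffer="zziwzami" (len 8), cursors c1@2 c3@2 c2@5, authorship 13..2...
Authorship (.=original, N=cursor N): 1 3 . . 2 . . .
Index 4: author = 2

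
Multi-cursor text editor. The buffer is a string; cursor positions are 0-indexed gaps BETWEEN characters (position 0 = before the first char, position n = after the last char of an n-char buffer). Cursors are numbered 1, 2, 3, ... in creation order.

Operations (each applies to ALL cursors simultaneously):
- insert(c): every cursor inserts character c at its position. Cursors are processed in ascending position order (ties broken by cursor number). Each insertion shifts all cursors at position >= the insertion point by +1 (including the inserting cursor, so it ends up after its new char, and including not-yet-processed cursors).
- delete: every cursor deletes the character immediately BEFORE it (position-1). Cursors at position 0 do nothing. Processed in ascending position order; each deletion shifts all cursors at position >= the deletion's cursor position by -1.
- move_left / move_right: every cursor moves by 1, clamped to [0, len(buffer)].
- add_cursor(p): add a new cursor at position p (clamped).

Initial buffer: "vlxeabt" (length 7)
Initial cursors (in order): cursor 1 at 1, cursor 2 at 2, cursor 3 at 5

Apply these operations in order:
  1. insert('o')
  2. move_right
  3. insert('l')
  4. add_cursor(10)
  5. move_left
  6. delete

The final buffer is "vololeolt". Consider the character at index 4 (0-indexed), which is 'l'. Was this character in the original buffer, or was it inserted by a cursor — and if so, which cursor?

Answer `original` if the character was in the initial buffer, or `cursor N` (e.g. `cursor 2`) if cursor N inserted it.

Answer: cursor 2

Derivation:
After op 1 (insert('o')): buffer="voloxeaobt" (len 10), cursors c1@2 c2@4 c3@8, authorship .1.2...3..
After op 2 (move_right): buffer="voloxeaobt" (len 10), cursors c1@3 c2@5 c3@9, authorship .1.2...3..
After op 3 (insert('l')): buffer="volloxleaoblt" (len 13), cursors c1@4 c2@7 c3@12, authorship .1.12.2..3.3.
After op 4 (add_cursor(10)): buffer="volloxleaoblt" (len 13), cursors c1@4 c2@7 c4@10 c3@12, authorship .1.12.2..3.3.
After op 5 (move_left): buffer="volloxleaoblt" (len 13), cursors c1@3 c2@6 c4@9 c3@11, authorship .1.12.2..3.3.
After op 6 (delete): buffer="vololeolt" (len 9), cursors c1@2 c2@4 c4@6 c3@7, authorship .1122.33.
Authorship (.=original, N=cursor N): . 1 1 2 2 . 3 3 .
Index 4: author = 2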